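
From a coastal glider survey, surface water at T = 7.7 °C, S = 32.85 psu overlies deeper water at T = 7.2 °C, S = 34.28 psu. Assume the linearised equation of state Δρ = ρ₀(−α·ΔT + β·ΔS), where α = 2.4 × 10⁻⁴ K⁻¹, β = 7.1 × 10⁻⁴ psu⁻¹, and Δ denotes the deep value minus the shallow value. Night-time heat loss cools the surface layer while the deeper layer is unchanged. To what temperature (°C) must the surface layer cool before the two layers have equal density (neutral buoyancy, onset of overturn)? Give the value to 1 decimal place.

Neutral buoyancy requires Δρ = 0, i.e. −α(T_deep − T_surf′) + β(S_deep − S_surf) = 0.
T_surf′ = T_deep − (β/α)·ΔS = 7.2 − (7.1 × 10⁻⁴/2.4 × 10⁻⁴)·(+1.43) = 2.970 °C.
Cooling required: 7.7 − (2.970) = 4.730 °C.

3.0 °C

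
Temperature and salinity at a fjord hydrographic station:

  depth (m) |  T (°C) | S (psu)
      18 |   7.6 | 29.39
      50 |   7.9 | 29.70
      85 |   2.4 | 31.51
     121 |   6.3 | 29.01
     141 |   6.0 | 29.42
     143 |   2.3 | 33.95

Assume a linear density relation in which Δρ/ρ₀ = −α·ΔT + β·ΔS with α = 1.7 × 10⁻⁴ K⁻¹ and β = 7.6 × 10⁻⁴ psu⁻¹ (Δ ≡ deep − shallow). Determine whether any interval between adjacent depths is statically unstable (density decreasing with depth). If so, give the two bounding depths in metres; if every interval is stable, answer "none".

85–121 m

Evaluate Δρ/ρ₀ = −αΔT + βΔS across each adjacent pair:
  18–50 m: −αΔT+βΔS = −(1.7 × 10⁻⁴)(+0.3)+(7.6 × 10⁻⁴)(+0.31) = 1.8 × 10⁻⁴ → stable
  50–85 m: −αΔT+βΔS = −(1.7 × 10⁻⁴)(-5.5)+(7.6 × 10⁻⁴)(+1.81) = 2.3 × 10⁻³ → stable
  85–121 m: −αΔT+βΔS = −(1.7 × 10⁻⁴)(+3.9)+(7.6 × 10⁻⁴)(-2.50) = -2.6 × 10⁻³ → UNSTABLE
  121–141 m: −αΔT+βΔS = −(1.7 × 10⁻⁴)(-0.3)+(7.6 × 10⁻⁴)(+0.41) = 3.6 × 10⁻⁴ → stable
  141–143 m: −αΔT+βΔS = −(1.7 × 10⁻⁴)(-3.7)+(7.6 × 10⁻⁴)(+4.53) = 4.1 × 10⁻³ → stable
The 85–121 m interval has Δρ < 0: lighter water underlies denser water.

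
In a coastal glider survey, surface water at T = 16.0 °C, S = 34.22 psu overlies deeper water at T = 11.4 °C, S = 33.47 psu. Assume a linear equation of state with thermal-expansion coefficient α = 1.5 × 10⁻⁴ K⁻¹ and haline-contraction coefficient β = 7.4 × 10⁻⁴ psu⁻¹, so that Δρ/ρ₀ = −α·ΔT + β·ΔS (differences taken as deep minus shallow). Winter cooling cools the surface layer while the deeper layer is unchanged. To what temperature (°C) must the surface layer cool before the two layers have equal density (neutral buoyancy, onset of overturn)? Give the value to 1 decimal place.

Neutral buoyancy requires Δρ = 0, i.e. −α(T_deep − T_surf′) + β(S_deep − S_surf) = 0.
T_surf′ = T_deep − (β/α)·ΔS = 11.4 − (7.4 × 10⁻⁴/1.5 × 10⁻⁴)·(-0.75) = 15.100 °C.
Cooling required: 16.0 − (15.100) = 0.900 °C.

15.1 °C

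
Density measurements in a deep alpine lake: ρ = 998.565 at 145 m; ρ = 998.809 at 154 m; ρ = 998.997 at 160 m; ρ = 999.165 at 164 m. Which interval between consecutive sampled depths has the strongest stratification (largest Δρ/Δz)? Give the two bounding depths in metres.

160–164 m

Compute the density gradient over each adjacent pair:
  145–154 m: Δρ/Δz = 0.244/9 = 0.027 kg m⁻⁴
  154–160 m: Δρ/Δz = 0.188/6 = 0.031 kg m⁻⁴
  160–164 m: Δρ/Δz = 0.168/4 = 0.042 kg m⁻⁴
The largest gradient is in the 160–164 m interval — the pycnocline.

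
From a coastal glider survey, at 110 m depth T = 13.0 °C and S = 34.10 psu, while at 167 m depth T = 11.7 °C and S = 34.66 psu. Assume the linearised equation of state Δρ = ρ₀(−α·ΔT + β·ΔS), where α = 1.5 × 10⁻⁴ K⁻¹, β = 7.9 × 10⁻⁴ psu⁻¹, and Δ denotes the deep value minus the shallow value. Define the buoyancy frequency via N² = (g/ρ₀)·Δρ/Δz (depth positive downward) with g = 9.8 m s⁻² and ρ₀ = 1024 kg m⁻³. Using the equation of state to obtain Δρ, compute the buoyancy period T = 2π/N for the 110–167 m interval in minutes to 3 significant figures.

ΔT = -1.3 K, ΔS = +0.56 psu (deep − shallow).
Δρ/ρ₀ = −αΔT + βΔS = 1.95 × 10⁻⁴ + 4.424 × 10⁻⁴ = 6.374 × 10⁻⁴, so Δρ ≈ 0.6527 kg m⁻³.
N² = (g/ρ₀)·Δρ/Δz = g·(Δρ/ρ₀)/Δz = 9.8 × 6.374 × 10⁻⁴ / 57 = 1.0959 × 10⁻⁴ s⁻².
N = √(1.0959 × 10⁻⁴) = 0.010469 rad s⁻¹ → T = 2π/N = 600.17 s = 10.003 min ≈ 10.0 min.

10.0 min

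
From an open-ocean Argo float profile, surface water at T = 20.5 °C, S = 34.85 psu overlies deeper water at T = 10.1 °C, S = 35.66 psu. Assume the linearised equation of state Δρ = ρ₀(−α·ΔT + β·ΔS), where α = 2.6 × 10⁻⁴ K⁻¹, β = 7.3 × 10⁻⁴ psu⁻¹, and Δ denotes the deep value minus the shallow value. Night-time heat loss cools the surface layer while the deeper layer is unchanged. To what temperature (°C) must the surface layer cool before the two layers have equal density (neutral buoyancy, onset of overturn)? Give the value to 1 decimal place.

Neutral buoyancy requires Δρ = 0, i.e. −α(T_deep − T_surf′) + β(S_deep − S_surf) = 0.
T_surf′ = T_deep − (β/α)·ΔS = 10.1 − (7.3 × 10⁻⁴/2.6 × 10⁻⁴)·(+0.81) = 7.826 °C.
Cooling required: 20.5 − (7.826) = 12.674 °C.

7.8 °C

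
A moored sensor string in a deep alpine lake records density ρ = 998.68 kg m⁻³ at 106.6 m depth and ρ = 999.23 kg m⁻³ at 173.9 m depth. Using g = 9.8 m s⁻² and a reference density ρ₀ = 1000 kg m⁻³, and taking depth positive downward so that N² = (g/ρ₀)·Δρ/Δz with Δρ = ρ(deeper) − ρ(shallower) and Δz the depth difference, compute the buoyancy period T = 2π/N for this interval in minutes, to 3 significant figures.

11.7 min

Δρ = 999.23 − 998.68 = 0.55 kg m⁻³ over Δz = 173.9 − 106.6 = 67.3 m.
N² = (9.8/1000) × (0.55/67.3) = 8.0089 × 10⁻⁵ s⁻².
N = √(8.0089 × 10⁻⁵) = 8.9492 × 10⁻³ rad s⁻¹, so T = 2π/N = 702.09 s = 11.702 min ≈ 11.7 min.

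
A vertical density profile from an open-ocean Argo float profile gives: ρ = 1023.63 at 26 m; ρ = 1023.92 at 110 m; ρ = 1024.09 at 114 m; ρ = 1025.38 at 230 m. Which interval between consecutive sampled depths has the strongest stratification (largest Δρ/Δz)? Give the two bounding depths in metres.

Compute the density gradient over each adjacent pair:
  26–110 m: Δρ/Δz = 0.29/84 = 3.5 × 10⁻³ kg m⁻⁴
  110–114 m: Δρ/Δz = 0.17/4 = 0.043 kg m⁻⁴
  114–230 m: Δρ/Δz = 1.29/116 = 0.011 kg m⁻⁴
The largest gradient is in the 110–114 m interval — the pycnocline.

110–114 m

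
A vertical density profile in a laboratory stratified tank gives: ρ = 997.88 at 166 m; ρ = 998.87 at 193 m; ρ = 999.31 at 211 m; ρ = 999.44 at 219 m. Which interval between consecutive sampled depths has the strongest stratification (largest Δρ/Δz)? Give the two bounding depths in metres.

Compute the density gradient over each adjacent pair:
  166–193 m: Δρ/Δz = 0.99/27 = 0.037 kg m⁻⁴
  193–211 m: Δρ/Δz = 0.44/18 = 0.024 kg m⁻⁴
  211–219 m: Δρ/Δz = 0.13/8 = 0.016 kg m⁻⁴
The largest gradient is in the 166–193 m interval — the pycnocline.

166–193 m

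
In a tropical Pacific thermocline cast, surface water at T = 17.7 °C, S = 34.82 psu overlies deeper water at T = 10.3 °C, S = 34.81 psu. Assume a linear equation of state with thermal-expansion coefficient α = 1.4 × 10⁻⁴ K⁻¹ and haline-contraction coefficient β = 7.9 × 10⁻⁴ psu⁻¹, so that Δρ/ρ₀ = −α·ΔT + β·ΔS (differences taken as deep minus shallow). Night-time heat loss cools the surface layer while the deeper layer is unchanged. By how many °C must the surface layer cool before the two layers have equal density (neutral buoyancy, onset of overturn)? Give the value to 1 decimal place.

7.3 °C

Neutral buoyancy requires Δρ = 0, i.e. −α(T_deep − T_surf′) + β(S_deep − S_surf) = 0.
T_surf′ = T_deep − (β/α)·ΔS = 10.3 − (7.9 × 10⁻⁴/1.4 × 10⁻⁴)·(-0.01) = 10.356 °C.
Cooling required: 17.7 − (10.356) = 7.344 °C.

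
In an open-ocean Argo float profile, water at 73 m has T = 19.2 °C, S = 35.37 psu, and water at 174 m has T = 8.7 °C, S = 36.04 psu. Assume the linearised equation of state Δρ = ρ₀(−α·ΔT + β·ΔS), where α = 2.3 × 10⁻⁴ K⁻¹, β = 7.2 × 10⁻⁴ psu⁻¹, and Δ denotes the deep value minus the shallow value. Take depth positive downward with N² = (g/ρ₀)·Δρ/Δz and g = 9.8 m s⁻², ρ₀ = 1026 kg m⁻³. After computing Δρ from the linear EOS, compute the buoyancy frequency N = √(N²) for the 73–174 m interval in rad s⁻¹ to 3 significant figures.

0.0168 rad s⁻¹

ΔT = -10.5 K, ΔS = +0.67 psu (deep − shallow).
Δρ/ρ₀ = −αΔT + βΔS = 2.415 × 10⁻³ + 4.824 × 10⁻⁴ = 2.8974 × 10⁻³, so Δρ ≈ 2.973 kg m⁻³.
N² = (g/ρ₀)·Δρ/Δz = g·(Δρ/ρ₀)/Δz = 9.8 × 2.8974 × 10⁻³ / 101 = 2.8113 × 10⁻⁴ s⁻².
N = √(2.8113 × 10⁻⁴) = 0.016767 rad s⁻¹ ≈ 0.0168 rad s⁻¹.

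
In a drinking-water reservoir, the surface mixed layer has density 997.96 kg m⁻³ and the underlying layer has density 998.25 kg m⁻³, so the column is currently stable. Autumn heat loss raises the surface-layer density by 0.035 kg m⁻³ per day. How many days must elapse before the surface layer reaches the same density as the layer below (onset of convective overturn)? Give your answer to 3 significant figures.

Density deficit of the surface layer: 998.25 − 997.96 = 0.29 kg m⁻³.
Required change = 0.29 / 0.035 = 8.29 days.

8.29 days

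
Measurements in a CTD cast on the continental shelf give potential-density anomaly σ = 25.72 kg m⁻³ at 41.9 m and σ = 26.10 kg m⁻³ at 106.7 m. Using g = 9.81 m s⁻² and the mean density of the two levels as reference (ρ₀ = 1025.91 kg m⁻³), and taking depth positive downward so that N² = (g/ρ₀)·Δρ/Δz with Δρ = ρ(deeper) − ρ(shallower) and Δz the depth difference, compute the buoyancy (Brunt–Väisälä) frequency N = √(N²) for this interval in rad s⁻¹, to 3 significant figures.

Δρ = 1026.10 − 1025.72 = 0.38 kg m⁻³ over Δz = 106.7 − 41.9 = 64.8 m.
N² = (9.81/1025.91) × (0.38/64.8) = 5.6075 × 10⁻⁵ s⁻².
N = √(5.6075 × 10⁻⁵) = 7.4883 × 10⁻³ rad s⁻¹ ≈ 7.49 × 10⁻³ rad s⁻¹.

7.49 × 10⁻³ rad s⁻¹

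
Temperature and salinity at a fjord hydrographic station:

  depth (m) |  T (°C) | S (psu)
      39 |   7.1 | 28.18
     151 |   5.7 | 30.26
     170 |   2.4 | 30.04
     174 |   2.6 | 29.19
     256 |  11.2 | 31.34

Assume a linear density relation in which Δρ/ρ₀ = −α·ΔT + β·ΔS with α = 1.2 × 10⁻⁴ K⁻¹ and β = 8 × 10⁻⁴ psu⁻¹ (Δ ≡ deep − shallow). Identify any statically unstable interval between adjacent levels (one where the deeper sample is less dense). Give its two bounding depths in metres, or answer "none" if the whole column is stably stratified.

Evaluate Δρ/ρ₀ = −αΔT + βΔS across each adjacent pair:
  39–151 m: −αΔT+βΔS = −(1.2 × 10⁻⁴)(-1.4)+(8 × 10⁻⁴)(+2.08) = 1.8 × 10⁻³ → stable
  151–170 m: −αΔT+βΔS = −(1.2 × 10⁻⁴)(-3.3)+(8 × 10⁻⁴)(-0.22) = 2.2 × 10⁻⁴ → stable
  170–174 m: −αΔT+βΔS = −(1.2 × 10⁻⁴)(+0.2)+(8 × 10⁻⁴)(-0.85) = -7.0 × 10⁻⁴ → UNSTABLE
  174–256 m: −αΔT+βΔS = −(1.2 × 10⁻⁴)(+8.6)+(8 × 10⁻⁴)(+2.15) = 6.9 × 10⁻⁴ → stable
The 170–174 m interval has Δρ < 0: lighter water underlies denser water.

170–174 m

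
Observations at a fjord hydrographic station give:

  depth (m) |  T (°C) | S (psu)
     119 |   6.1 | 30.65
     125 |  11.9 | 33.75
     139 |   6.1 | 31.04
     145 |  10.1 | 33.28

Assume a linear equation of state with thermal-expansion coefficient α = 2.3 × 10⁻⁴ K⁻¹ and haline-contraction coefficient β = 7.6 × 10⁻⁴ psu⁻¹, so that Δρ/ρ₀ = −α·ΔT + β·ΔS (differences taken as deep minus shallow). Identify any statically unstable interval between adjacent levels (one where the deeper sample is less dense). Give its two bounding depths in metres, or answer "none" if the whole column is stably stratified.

125–139 m

Evaluate Δρ/ρ₀ = −αΔT + βΔS across each adjacent pair:
  119–125 m: −αΔT+βΔS = −(2.3 × 10⁻⁴)(+5.8)+(7.6 × 10⁻⁴)(+3.10) = 1.0 × 10⁻³ → stable
  125–139 m: −αΔT+βΔS = −(2.3 × 10⁻⁴)(-5.8)+(7.6 × 10⁻⁴)(-2.71) = -7.3 × 10⁻⁴ → UNSTABLE
  139–145 m: −αΔT+βΔS = −(2.3 × 10⁻⁴)(+4.0)+(7.6 × 10⁻⁴)(+2.24) = 7.8 × 10⁻⁴ → stable
The 125–139 m interval has Δρ < 0: lighter water underlies denser water.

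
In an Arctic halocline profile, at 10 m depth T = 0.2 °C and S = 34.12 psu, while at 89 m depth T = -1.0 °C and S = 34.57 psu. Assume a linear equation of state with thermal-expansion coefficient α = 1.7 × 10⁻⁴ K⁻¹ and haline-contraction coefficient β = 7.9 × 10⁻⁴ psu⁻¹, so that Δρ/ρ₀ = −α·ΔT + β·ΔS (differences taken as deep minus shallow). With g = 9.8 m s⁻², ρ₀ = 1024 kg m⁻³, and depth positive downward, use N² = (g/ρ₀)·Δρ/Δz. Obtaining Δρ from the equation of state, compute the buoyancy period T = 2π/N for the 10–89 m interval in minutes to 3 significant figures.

12.6 min

ΔT = -1.2 K, ΔS = +0.45 psu (deep − shallow).
Δρ/ρ₀ = −αΔT + βΔS = 2.04 × 10⁻⁴ + 3.555 × 10⁻⁴ = 5.595 × 10⁻⁴, so Δρ ≈ 0.5729 kg m⁻³.
N² = (g/ρ₀)·Δρ/Δz = g·(Δρ/ρ₀)/Δz = 9.8 × 5.595 × 10⁻⁴ / 79 = 6.9406 × 10⁻⁵ s⁻².
N = √(6.9406 × 10⁻⁵) = 8.3310 × 10⁻³ rad s⁻¹ → T = 2π/N = 754.19 s = 12.570 min ≈ 12.6 min.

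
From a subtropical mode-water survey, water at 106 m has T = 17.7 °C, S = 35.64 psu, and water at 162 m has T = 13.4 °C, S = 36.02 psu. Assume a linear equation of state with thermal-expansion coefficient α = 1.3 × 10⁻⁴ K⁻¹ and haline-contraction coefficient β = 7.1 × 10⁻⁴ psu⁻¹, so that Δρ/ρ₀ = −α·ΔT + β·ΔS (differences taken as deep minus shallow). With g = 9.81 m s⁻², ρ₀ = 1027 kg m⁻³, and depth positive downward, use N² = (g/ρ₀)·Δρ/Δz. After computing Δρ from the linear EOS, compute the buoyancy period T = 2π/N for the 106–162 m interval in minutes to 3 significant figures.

ΔT = -4.3 K, ΔS = +0.38 psu (deep − shallow).
Δρ/ρ₀ = −αΔT + βΔS = 5.59 × 10⁻⁴ + 2.698 × 10⁻⁴ = 8.288 × 10⁻⁴, so Δρ ≈ 0.8512 kg m⁻³.
N² = (g/ρ₀)·Δρ/Δz = g·(Δρ/ρ₀)/Δz = 9.81 × 8.288 × 10⁻⁴ / 56 = 1.4519 × 10⁻⁴ s⁻².
N = √(1.4519 × 10⁻⁴) = 0.012049 rad s⁻¹ → T = 2π/N = 521.47 s = 8.6912 min ≈ 8.69 min.

8.69 min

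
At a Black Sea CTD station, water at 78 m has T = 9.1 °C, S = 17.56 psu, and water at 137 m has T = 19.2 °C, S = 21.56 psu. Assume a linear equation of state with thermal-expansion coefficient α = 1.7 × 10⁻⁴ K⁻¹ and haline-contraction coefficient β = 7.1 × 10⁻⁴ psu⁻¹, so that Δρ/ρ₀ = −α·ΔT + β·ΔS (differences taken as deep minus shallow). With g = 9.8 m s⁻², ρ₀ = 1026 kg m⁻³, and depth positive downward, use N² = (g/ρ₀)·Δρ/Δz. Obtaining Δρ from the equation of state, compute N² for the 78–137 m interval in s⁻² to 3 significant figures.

1.87 × 10⁻⁴ s⁻²

ΔT = +10.1 K, ΔS = +4.00 psu (deep − shallow).
Δρ/ρ₀ = −αΔT + βΔS = -1.717 × 10⁻³ + 2.84 × 10⁻³ = 1.123 × 10⁻³, so Δρ ≈ 1.152 kg m⁻³.
N² = (g/ρ₀)·Δρ/Δz = g·(Δρ/ρ₀)/Δz = 9.8 × 1.123 × 10⁻³ / 59 = 1.8653 × 10⁻⁴ s⁻² ≈ 1.87 × 10⁻⁴ s⁻².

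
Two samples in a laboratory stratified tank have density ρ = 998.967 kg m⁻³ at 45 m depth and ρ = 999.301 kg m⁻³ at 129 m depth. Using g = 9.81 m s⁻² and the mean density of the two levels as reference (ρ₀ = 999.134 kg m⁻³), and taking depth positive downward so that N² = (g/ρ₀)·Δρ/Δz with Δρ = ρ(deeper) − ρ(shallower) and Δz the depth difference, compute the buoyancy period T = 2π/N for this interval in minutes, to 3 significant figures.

16.8 min

Δρ = 999.301 − 998.967 = 0.334 kg m⁻³ over Δz = 129 − 45 = 84 m.
N² = (9.81/999.134) × (0.334/84) = 3.9040 × 10⁻⁵ s⁻².
N = √(3.9040 × 10⁻⁵) = 6.2482 × 10⁻³ rad s⁻¹, so T = 2π/N = 1.0056 × 10³ s = 16.760 min ≈ 16.8 min.
N² > 0, so the interval is statically stable.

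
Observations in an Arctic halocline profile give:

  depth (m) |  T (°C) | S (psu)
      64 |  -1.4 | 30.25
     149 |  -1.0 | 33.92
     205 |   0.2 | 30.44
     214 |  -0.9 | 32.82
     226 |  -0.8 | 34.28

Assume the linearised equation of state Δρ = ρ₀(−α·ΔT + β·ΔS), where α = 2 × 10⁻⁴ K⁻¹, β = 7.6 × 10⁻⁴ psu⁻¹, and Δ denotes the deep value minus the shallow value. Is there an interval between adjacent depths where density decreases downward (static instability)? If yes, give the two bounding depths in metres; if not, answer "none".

Evaluate Δρ/ρ₀ = −αΔT + βΔS across each adjacent pair:
  64–149 m: −αΔT+βΔS = −(2 × 10⁻⁴)(+0.4)+(7.6 × 10⁻⁴)(+3.67) = 2.7 × 10⁻³ → stable
  149–205 m: −αΔT+βΔS = −(2 × 10⁻⁴)(+1.2)+(7.6 × 10⁻⁴)(-3.48) = -2.9 × 10⁻³ → UNSTABLE
  205–214 m: −αΔT+βΔS = −(2 × 10⁻⁴)(-1.1)+(7.6 × 10⁻⁴)(+2.38) = 2.0 × 10⁻³ → stable
  214–226 m: −αΔT+βΔS = −(2 × 10⁻⁴)(+0.1)+(7.6 × 10⁻⁴)(+1.46) = 1.1 × 10⁻³ → stable
The 149–205 m interval has Δρ < 0: lighter water underlies denser water.

149–205 m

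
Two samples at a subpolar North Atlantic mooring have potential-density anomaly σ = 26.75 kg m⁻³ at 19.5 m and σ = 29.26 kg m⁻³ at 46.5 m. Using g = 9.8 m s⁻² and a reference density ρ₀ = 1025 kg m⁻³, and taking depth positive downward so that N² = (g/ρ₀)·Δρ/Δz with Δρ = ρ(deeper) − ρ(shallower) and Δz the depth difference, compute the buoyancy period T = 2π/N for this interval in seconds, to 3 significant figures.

Δρ = 1029.26 − 1026.75 = 2.51 kg m⁻³ over Δz = 46.5 − 19.5 = 27 m.
N² = (9.8/1025) × (2.51/27) = 8.8882 × 10⁻⁴ s⁻².
N = √(8.8882 × 10⁻⁴) = 0.029813 rad s⁻¹, so T = 2π/N = 210.75 s ≈ 211 s.

211 s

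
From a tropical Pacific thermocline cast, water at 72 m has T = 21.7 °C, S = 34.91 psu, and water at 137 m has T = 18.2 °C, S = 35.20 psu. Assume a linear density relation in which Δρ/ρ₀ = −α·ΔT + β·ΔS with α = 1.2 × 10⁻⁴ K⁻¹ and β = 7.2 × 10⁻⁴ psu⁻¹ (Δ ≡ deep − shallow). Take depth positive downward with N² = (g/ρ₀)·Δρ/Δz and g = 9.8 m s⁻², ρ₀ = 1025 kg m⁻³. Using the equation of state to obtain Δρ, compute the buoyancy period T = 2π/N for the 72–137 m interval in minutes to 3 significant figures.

ΔT = -3.5 K, ΔS = +0.29 psu (deep − shallow).
Δρ/ρ₀ = −αΔT + βΔS = 4.20 × 10⁻⁴ + 2.088 × 10⁻⁴ = 6.288 × 10⁻⁴, so Δρ ≈ 0.6445 kg m⁻³.
N² = (g/ρ₀)·Δρ/Δz = g·(Δρ/ρ₀)/Δz = 9.8 × 6.288 × 10⁻⁴ / 65 = 9.4804 × 10⁻⁵ s⁻².
N = √(9.4804 × 10⁻⁵) = 9.7367 × 10⁻³ rad s⁻¹ → T = 2π/N = 645.31 s = 10.755 min ≈ 10.8 min.

10.8 min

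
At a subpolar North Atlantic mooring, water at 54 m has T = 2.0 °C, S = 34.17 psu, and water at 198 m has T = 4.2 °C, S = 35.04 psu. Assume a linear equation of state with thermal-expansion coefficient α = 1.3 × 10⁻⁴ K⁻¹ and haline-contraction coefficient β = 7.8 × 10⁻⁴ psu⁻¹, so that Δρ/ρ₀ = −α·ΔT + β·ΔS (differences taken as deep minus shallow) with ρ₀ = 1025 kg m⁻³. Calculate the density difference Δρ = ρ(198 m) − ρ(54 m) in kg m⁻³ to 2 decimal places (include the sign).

ΔT = +2.2 K, ΔS = +0.87 psu (deep − shallow).
Δρ/ρ₀ = −(1.3 × 10⁻⁴)(+2.2) + (7.8 × 10⁻⁴)(+0.87) = 3.926 × 10⁻⁴.
Δρ = 1025 × (3.926 × 10⁻⁴) = +0.40 kg m⁻³.
Positive Δρ: denser below, stable.

+0.40 kg m⁻³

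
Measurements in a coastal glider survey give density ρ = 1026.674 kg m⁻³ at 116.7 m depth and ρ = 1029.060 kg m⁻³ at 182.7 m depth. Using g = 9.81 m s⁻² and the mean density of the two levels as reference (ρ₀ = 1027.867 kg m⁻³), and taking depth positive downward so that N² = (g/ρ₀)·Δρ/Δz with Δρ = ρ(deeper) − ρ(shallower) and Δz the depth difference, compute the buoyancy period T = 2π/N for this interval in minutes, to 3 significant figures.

5.64 min

Δρ = 1029.060 − 1026.674 = 2.386 kg m⁻³ over Δz = 182.7 − 116.7 = 66 m.
N² = (9.81/1027.867) × (2.386/66) = 3.4503 × 10⁻⁴ s⁻².
N = √(3.4503 × 10⁻⁴) = 0.018575 rad s⁻¹, so T = 2π/N = 338.26 s = 5.6377 min ≈ 5.64 min.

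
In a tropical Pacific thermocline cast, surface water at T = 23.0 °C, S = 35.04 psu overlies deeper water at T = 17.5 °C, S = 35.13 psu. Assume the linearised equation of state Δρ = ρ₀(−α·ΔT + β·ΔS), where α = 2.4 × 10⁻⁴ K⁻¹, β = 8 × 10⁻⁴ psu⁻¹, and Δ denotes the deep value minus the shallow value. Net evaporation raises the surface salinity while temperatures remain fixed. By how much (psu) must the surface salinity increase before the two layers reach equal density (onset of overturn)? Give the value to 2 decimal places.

1.74 psu

Neutral buoyancy requires −α(T_deep − T_surf) + β(S_deep − S_surf′) = 0.
S_surf′ = S_deep − (α/β)·ΔT = 35.13 − (2.4 × 10⁻⁴/8 × 10⁻⁴)·(-5.5) = 36.7800 psu.
Increase required: 36.7800 − 35.04 = 1.7400 psu.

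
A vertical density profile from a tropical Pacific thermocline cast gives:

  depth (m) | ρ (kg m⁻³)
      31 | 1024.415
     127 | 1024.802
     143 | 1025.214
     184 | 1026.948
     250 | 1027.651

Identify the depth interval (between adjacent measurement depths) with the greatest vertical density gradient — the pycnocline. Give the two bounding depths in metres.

143–184 m

Compute the density gradient over each adjacent pair:
  31–127 m: Δρ/Δz = 0.387/96 = 4.0 × 10⁻³ kg m⁻⁴
  127–143 m: Δρ/Δz = 0.412/16 = 0.026 kg m⁻⁴
  143–184 m: Δρ/Δz = 1.734/41 = 0.042 kg m⁻⁴
  184–250 m: Δρ/Δz = 0.703/66 = 0.011 kg m⁻⁴
The largest gradient is in the 143–184 m interval — the pycnocline.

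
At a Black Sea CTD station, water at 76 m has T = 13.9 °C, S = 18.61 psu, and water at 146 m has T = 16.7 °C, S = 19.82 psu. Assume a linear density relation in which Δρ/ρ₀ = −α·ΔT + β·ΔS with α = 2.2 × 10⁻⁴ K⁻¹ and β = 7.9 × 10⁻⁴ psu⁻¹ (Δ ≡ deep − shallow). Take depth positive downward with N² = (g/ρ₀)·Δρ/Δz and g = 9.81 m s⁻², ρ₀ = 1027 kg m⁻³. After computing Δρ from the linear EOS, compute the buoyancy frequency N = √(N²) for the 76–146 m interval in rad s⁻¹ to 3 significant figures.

6.90 × 10⁻³ rad s⁻¹

ΔT = +2.8 K, ΔS = +1.21 psu (deep − shallow).
Δρ/ρ₀ = −αΔT + βΔS = -6.16 × 10⁻⁴ + 9.559 × 10⁻⁴ = 3.399 × 10⁻⁴, so Δρ ≈ 0.3491 kg m⁻³.
N² = (g/ρ₀)·Δρ/Δz = g·(Δρ/ρ₀)/Δz = 9.81 × 3.399 × 10⁻⁴ / 70 = 4.7635 × 10⁻⁵ s⁻².
N = √(4.7635 × 10⁻⁵) = 6.9018 × 10⁻³ rad s⁻¹ ≈ 6.90 × 10⁻³ rad s⁻¹.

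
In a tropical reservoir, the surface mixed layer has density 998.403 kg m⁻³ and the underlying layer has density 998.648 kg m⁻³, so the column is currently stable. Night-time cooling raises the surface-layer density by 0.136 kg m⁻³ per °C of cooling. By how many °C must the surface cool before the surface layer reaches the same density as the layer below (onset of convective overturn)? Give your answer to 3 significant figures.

1.80 °C

Density deficit of the surface layer: 998.648 − 998.403 = 0.245 kg m⁻³.
Required change = 0.245 / 0.136 = 1.80 °C.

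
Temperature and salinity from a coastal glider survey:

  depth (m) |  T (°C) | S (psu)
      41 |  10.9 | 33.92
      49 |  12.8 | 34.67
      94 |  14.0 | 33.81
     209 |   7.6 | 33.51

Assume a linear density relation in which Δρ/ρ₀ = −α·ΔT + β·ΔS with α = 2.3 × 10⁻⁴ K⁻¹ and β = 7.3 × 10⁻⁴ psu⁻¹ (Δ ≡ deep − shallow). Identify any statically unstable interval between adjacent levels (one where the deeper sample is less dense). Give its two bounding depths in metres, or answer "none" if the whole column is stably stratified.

49–94 m

Evaluate Δρ/ρ₀ = −αΔT + βΔS across each adjacent pair:
  41–49 m: −αΔT+βΔS = −(2.3 × 10⁻⁴)(+1.9)+(7.3 × 10⁻⁴)(+0.75) = 1.1 × 10⁻⁴ → stable
  49–94 m: −αΔT+βΔS = −(2.3 × 10⁻⁴)(+1.2)+(7.3 × 10⁻⁴)(-0.86) = -9.0 × 10⁻⁴ → UNSTABLE
  94–209 m: −αΔT+βΔS = −(2.3 × 10⁻⁴)(-6.4)+(7.3 × 10⁻⁴)(-0.30) = 1.3 × 10⁻³ → stable
The 49–94 m interval has Δρ < 0: lighter water underlies denser water.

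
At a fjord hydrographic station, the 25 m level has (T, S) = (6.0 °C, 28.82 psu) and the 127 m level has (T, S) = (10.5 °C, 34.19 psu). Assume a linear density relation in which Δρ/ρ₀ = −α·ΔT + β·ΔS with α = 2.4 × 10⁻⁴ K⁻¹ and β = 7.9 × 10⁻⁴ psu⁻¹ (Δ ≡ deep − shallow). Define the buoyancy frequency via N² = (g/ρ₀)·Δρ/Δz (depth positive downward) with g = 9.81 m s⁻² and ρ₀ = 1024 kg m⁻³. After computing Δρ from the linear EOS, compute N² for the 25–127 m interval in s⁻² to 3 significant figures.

3.04 × 10⁻⁴ s⁻²

ΔT = +4.5 K, ΔS = +5.37 psu (deep − shallow).
Δρ/ρ₀ = −αΔT + βΔS = -1.08 × 10⁻³ + 4.2423 × 10⁻³ = 3.1623 × 10⁻³, so Δρ ≈ 3.238 kg m⁻³.
N² = (g/ρ₀)·Δρ/Δz = g·(Δρ/ρ₀)/Δz = 9.81 × 3.1623 × 10⁻³ / 102 = 3.0414 × 10⁻⁴ s⁻² ≈ 3.04 × 10⁻⁴ s⁻².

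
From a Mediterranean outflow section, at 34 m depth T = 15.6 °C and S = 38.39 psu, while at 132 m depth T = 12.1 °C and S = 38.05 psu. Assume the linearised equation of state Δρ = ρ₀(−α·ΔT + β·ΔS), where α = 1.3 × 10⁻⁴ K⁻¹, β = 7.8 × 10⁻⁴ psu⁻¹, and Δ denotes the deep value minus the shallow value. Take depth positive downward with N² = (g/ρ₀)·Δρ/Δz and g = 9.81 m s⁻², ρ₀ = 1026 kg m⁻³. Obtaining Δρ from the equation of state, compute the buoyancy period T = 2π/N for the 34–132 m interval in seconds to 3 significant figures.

ΔT = -3.5 K, ΔS = -0.34 psu (deep − shallow).
Δρ/ρ₀ = −αΔT + βΔS = 4.55 × 10⁻⁴ − 2.652 × 10⁻⁴ = 1.898 × 10⁻⁴, so Δρ ≈ 0.1947 kg m⁻³.
N² = (g/ρ₀)·Δρ/Δz = g·(Δρ/ρ₀)/Δz = 9.81 × 1.898 × 10⁻⁴ / 98 = 1.8999 × 10⁻⁵ s⁻².
N = √(1.8999 × 10⁻⁵) = 4.3588 × 10⁻³ rad s⁻¹ → T = 2π/N = 1.4415 × 10³ s ≈ 1.44 × 10³ s.

1.44 × 10³ s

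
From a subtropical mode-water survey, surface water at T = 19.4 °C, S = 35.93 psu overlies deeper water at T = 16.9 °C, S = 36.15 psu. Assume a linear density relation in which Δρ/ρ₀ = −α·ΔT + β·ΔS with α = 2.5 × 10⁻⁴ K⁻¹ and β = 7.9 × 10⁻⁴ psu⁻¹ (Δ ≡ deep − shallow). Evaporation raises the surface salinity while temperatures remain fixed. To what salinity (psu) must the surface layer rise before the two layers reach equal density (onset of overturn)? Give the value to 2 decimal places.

36.94 psu

Neutral buoyancy requires −α(T_deep − T_surf) + β(S_deep − S_surf′) = 0.
S_surf′ = S_deep − (α/β)·ΔT = 36.15 − (2.5 × 10⁻⁴/7.9 × 10⁻⁴)·(-2.5) = 36.9411 psu.
Increase required: 36.9411 − 35.93 = 1.0111 psu.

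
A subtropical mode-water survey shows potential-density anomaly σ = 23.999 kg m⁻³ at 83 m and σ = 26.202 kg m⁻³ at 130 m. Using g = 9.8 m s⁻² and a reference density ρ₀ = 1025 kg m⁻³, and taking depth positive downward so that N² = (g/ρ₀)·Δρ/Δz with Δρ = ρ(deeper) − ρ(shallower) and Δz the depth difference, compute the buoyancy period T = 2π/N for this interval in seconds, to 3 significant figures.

Δρ = 1026.202 − 1023.999 = 2.203 kg m⁻³ over Δz = 130 − 83 = 47 m.
N² = (9.8/1025) × (2.203/47) = 4.4815 × 10⁻⁴ s⁻².
N = √(4.4815 × 10⁻⁴) = 0.021170 rad s⁻¹, so T = 2π/N = 296.80 s ≈ 297 s.

297 s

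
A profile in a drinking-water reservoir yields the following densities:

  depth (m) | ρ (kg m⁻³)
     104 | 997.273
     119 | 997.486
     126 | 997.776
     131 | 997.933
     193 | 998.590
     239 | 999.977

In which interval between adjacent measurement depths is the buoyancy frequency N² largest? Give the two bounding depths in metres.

119–126 m

Compute the density gradient over each adjacent pair:
  104–119 m: Δρ/Δz = 0.213/15 = 0.014 kg m⁻⁴
  119–126 m: Δρ/Δz = 0.290/7 = 0.041 kg m⁻⁴
  126–131 m: Δρ/Δz = 0.157/5 = 0.031 kg m⁻⁴
  131–193 m: Δρ/Δz = 0.657/62 = 0.011 kg m⁻⁴
  193–239 m: Δρ/Δz = 1.387/46 = 0.030 kg m⁻⁴
The largest gradient is in the 119–126 m interval — the pycnocline.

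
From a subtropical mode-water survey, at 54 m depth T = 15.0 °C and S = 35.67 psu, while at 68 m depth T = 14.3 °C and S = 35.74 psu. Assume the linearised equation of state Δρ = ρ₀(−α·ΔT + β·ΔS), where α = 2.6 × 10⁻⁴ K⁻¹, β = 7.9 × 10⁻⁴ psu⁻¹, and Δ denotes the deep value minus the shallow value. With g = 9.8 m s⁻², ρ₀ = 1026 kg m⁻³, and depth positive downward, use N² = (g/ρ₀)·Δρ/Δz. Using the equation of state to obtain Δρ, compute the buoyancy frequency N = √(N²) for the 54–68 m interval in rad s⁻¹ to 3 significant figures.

ΔT = -0.7 K, ΔS = +0.07 psu (deep − shallow).
Δρ/ρ₀ = −αΔT + βΔS = 1.82 × 10⁻⁴ + 5.53 × 10⁻⁵ = 2.373 × 10⁻⁴, so Δρ ≈ 0.2435 kg m⁻³.
N² = (g/ρ₀)·Δρ/Δz = g·(Δρ/ρ₀)/Δz = 9.8 × 2.373 × 10⁻⁴ / 14 = 1.6611 × 10⁻⁴ s⁻².
N = √(1.6611 × 10⁻⁴) = 0.012888 rad s⁻¹ ≈ 0.0129 rad s⁻¹.

0.0129 rad s⁻¹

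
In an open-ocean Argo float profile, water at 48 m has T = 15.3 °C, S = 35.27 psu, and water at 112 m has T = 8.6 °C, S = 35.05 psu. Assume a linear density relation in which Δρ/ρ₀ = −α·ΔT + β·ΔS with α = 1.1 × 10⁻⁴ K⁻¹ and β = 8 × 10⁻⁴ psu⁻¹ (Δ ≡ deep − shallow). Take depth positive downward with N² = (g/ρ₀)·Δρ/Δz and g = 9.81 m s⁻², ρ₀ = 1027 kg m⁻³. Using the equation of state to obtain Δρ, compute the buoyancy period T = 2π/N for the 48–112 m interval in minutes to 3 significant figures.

ΔT = -6.7 K, ΔS = -0.22 psu (deep − shallow).
Δρ/ρ₀ = −αΔT + βΔS = 7.37 × 10⁻⁴ − 1.76 × 10⁻⁴ = 5.61 × 10⁻⁴, so Δρ ≈ 0.5761 kg m⁻³.
N² = (g/ρ₀)·Δρ/Δz = g·(Δρ/ρ₀)/Δz = 9.81 × 5.61 × 10⁻⁴ / 64 = 8.5991 × 10⁻⁵ s⁻².
N = √(8.5991 × 10⁻⁵) = 9.2731 × 10⁻³ rad s⁻¹ → T = 2π/N = 677.57 s = 11.293 min ≈ 11.3 min.

11.3 min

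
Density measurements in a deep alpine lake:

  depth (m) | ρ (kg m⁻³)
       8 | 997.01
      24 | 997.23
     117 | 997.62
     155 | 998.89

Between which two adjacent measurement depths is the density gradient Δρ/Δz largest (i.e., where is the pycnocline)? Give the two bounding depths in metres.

117–155 m

Compute the density gradient over each adjacent pair:
  8–24 m: Δρ/Δz = 0.22/16 = 0.014 kg m⁻⁴
  24–117 m: Δρ/Δz = 0.39/93 = 4.2 × 10⁻³ kg m⁻⁴
  117–155 m: Δρ/Δz = 1.27/38 = 0.033 kg m⁻⁴
The largest gradient is in the 117–155 m interval — the pycnocline.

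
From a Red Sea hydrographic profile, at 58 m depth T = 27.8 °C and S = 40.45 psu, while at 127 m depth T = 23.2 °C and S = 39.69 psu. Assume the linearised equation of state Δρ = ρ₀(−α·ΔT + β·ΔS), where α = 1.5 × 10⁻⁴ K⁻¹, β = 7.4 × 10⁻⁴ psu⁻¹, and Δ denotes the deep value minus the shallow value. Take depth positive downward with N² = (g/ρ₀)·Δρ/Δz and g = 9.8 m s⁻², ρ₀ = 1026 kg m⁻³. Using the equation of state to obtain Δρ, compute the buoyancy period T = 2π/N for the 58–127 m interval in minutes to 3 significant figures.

ΔT = -4.6 K, ΔS = -0.76 psu (deep − shallow).
Δρ/ρ₀ = −αΔT + βΔS = 6.90 × 10⁻⁴ − 5.624 × 10⁻⁴ = 1.276 × 10⁻⁴, so Δρ ≈ 0.1309 kg m⁻³.
N² = (g/ρ₀)·Δρ/Δz = g·(Δρ/ρ₀)/Δz = 9.8 × 1.276 × 10⁻⁴ / 69 = 1.8123 × 10⁻⁵ s⁻².
N = √(1.8123 × 10⁻⁵) = 4.2571 × 10⁻³ rad s⁻¹ → T = 2π/N = 1.4759 × 10³ s = 24.598 min ≈ 24.6 min.

24.6 min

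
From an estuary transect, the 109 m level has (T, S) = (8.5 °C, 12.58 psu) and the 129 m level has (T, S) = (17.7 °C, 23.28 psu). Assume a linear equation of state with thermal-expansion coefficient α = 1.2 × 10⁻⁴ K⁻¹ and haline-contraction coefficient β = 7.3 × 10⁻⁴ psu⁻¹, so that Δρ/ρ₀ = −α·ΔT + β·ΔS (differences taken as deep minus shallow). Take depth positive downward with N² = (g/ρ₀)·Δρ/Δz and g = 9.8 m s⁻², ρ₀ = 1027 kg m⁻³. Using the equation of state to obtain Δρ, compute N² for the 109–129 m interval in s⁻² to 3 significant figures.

ΔT = +9.2 K, ΔS = +10.70 psu (deep − shallow).
Δρ/ρ₀ = −αΔT + βΔS = -1.104 × 10⁻³ + 7.811 × 10⁻³ = 6.707 × 10⁻³, so Δρ ≈ 6.888 kg m⁻³.
N² = (g/ρ₀)·Δρ/Δz = g·(Δρ/ρ₀)/Δz = 9.8 × 6.707 × 10⁻³ / 20 = 3.2864 × 10⁻³ s⁻² ≈ 3.29 × 10⁻³ s⁻².

3.29 × 10⁻³ s⁻²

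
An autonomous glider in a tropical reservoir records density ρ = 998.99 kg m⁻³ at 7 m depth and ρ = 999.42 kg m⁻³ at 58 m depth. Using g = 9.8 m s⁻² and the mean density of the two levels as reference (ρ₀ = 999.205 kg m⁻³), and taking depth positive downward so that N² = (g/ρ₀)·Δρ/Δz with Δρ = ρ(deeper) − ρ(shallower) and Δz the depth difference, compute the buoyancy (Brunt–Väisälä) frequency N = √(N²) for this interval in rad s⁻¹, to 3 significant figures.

9.09 × 10⁻³ rad s⁻¹

Δρ = 999.42 − 998.99 = 0.43 kg m⁻³ over Δz = 58 − 7 = 51 m.
N² = (9.8/999.205) × (0.43/51) = 8.2693 × 10⁻⁵ s⁻².
N = √(8.2693 × 10⁻⁵) = 9.0936 × 10⁻³ rad s⁻¹ ≈ 9.09 × 10⁻³ rad s⁻¹.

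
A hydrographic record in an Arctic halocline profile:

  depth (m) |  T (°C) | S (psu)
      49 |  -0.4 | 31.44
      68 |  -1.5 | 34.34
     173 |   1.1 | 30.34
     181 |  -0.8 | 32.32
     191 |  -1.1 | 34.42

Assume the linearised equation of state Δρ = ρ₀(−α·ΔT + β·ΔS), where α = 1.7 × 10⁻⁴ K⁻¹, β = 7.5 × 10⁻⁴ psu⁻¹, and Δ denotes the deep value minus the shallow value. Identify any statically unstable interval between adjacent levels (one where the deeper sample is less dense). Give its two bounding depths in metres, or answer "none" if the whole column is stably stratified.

68–173 m

Evaluate Δρ/ρ₀ = −αΔT + βΔS across each adjacent pair:
  49–68 m: −αΔT+βΔS = −(1.7 × 10⁻⁴)(-1.1)+(7.5 × 10⁻⁴)(+2.90) = 2.4 × 10⁻³ → stable
  68–173 m: −αΔT+βΔS = −(1.7 × 10⁻⁴)(+2.6)+(7.5 × 10⁻⁴)(-4.00) = -3.4 × 10⁻³ → UNSTABLE
  173–181 m: −αΔT+βΔS = −(1.7 × 10⁻⁴)(-1.9)+(7.5 × 10⁻⁴)(+1.98) = 1.8 × 10⁻³ → stable
  181–191 m: −αΔT+βΔS = −(1.7 × 10⁻⁴)(-0.3)+(7.5 × 10⁻⁴)(+2.10) = 1.6 × 10⁻³ → stable
The 68–173 m interval has Δρ < 0: lighter water underlies denser water.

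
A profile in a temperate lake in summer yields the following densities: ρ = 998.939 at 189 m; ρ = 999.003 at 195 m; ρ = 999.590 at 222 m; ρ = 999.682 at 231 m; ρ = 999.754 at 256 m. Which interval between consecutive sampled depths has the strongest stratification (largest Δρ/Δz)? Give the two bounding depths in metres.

195–222 m

Compute the density gradient over each adjacent pair:
  189–195 m: Δρ/Δz = 0.064/6 = 0.011 kg m⁻⁴
  195–222 m: Δρ/Δz = 0.587/27 = 0.022 kg m⁻⁴
  222–231 m: Δρ/Δz = 0.092/9 = 0.010 kg m⁻⁴
  231–256 m: Δρ/Δz = 0.072/25 = 2.9 × 10⁻³ kg m⁻⁴
The largest gradient is in the 195–222 m interval — the pycnocline.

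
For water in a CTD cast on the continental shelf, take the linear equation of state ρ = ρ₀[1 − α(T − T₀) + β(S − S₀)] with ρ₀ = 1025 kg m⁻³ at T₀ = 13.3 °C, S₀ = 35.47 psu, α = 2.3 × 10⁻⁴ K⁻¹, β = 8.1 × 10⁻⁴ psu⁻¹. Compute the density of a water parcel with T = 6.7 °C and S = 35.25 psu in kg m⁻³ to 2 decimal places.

1026.37 kg m⁻³

T − T₀ = -6.6 K, S − S₀ = -0.22 psu.
Bracket = 1 − α·(-6.6) + β·(-0.22) = 1 + (1.3398 × 10⁻³) = 1.0013398.
ρ = 1025 × 1.0013398 = 1026.37 kg m⁻³.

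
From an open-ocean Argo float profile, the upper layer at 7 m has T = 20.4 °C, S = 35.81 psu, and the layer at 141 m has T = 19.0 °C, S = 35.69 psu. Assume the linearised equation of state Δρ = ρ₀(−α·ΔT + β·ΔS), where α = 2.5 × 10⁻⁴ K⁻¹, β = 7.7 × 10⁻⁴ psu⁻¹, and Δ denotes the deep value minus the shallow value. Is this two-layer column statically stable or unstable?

stable

ΔT = 19.0 − 20.4 = -1.4 K and ΔS = 35.69 − 35.81 = -0.12 psu (deep − shallow).
−αΔT = 3.50 × 10⁻⁴; βΔS = -9.24 × 10⁻⁵; sum Δρ/ρ₀ = 2.576 × 10⁻⁴.
Δρ/ρ₀ > 0, so Δρ > 0: deeper water is denser → statically stable.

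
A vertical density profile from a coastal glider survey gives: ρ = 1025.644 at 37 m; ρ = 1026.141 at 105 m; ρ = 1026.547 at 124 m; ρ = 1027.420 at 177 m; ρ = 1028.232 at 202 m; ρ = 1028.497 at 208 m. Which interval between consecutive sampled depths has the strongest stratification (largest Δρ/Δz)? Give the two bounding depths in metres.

202–208 m

Compute the density gradient over each adjacent pair:
  37–105 m: Δρ/Δz = 0.497/68 = 7.3 × 10⁻³ kg m⁻⁴
  105–124 m: Δρ/Δz = 0.406/19 = 0.021 kg m⁻⁴
  124–177 m: Δρ/Δz = 0.873/53 = 0.016 kg m⁻⁴
  177–202 m: Δρ/Δz = 0.812/25 = 0.032 kg m⁻⁴
  202–208 m: Δρ/Δz = 0.265/6 = 0.044 kg m⁻⁴
The largest gradient is in the 202–208 m interval — the pycnocline.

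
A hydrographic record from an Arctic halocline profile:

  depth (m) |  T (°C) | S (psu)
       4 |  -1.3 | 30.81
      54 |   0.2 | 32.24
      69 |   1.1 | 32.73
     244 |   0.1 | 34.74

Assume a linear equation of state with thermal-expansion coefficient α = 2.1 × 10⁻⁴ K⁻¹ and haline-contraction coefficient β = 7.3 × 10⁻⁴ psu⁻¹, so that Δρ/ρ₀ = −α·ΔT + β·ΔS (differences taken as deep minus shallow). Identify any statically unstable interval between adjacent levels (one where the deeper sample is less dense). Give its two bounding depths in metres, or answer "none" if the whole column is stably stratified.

none

Evaluate Δρ/ρ₀ = −αΔT + βΔS across each adjacent pair:
  4–54 m: −αΔT+βΔS = −(2.1 × 10⁻⁴)(+1.5)+(7.3 × 10⁻⁴)(+1.43) = 7.3 × 10⁻⁴ → stable
  54–69 m: −αΔT+βΔS = −(2.1 × 10⁻⁴)(+0.9)+(7.3 × 10⁻⁴)(+0.49) = 1.7 × 10⁻⁴ → stable
  69–244 m: −αΔT+βΔS = −(2.1 × 10⁻⁴)(-1.0)+(7.3 × 10⁻⁴)(+2.01) = 1.7 × 10⁻³ → stable
Every interval has Δρ > 0: the column is stably stratified throughout.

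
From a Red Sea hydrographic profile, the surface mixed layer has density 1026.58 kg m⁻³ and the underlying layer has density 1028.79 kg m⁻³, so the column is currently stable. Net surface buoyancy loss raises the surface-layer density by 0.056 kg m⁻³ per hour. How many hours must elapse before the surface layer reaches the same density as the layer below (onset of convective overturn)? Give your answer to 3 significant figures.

39.5 hours

Density deficit of the surface layer: 1028.79 − 1026.58 = 2.21 kg m⁻³.
Required change = 2.21 / 0.056 = 39.5 hours.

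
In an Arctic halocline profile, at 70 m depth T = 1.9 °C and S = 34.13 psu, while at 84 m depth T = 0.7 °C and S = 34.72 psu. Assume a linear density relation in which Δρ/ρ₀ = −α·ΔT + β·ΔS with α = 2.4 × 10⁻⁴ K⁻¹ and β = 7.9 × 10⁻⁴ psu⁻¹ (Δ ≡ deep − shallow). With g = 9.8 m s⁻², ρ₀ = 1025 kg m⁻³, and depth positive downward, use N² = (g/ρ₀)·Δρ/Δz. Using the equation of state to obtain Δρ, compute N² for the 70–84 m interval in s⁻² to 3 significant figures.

5.28 × 10⁻⁴ s⁻²

ΔT = -1.2 K, ΔS = +0.59 psu (deep − shallow).
Δρ/ρ₀ = −αΔT + βΔS = 2.88 × 10⁻⁴ + 4.661 × 10⁻⁴ = 7.541 × 10⁻⁴, so Δρ ≈ 0.7730 kg m⁻³.
N² = (g/ρ₀)·Δρ/Δz = g·(Δρ/ρ₀)/Δz = 9.8 × 7.541 × 10⁻⁴ / 14 = 5.2787 × 10⁻⁴ s⁻² ≈ 5.28 × 10⁻⁴ s⁻².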